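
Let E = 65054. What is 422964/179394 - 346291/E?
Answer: -524348903/176822686 ≈ -2.9654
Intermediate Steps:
422964/179394 - 346291/E = 422964/179394 - 346291/65054 = 422964*(1/179394) - 346291*1/65054 = 70494/29899 - 31481/5914 = -524348903/176822686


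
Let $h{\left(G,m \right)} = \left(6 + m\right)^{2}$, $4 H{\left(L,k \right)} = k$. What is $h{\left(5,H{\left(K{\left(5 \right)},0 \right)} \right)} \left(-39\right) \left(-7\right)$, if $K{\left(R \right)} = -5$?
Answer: $9828$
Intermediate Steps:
$H{\left(L,k \right)} = \frac{k}{4}$
$h{\left(5,H{\left(K{\left(5 \right)},0 \right)} \right)} \left(-39\right) \left(-7\right) = \left(6 + \frac{1}{4} \cdot 0\right)^{2} \left(-39\right) \left(-7\right) = \left(6 + 0\right)^{2} \left(-39\right) \left(-7\right) = 6^{2} \left(-39\right) \left(-7\right) = 36 \left(-39\right) \left(-7\right) = \left(-1404\right) \left(-7\right) = 9828$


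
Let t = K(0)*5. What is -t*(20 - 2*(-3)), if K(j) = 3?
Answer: -390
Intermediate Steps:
t = 15 (t = 3*5 = 15)
-t*(20 - 2*(-3)) = -15*(20 - 2*(-3)) = -15*(20 + 6) = -15*26 = -1*390 = -390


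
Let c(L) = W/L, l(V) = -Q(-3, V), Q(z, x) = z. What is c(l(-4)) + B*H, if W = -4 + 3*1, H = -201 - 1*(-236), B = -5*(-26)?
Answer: 13649/3 ≈ 4549.7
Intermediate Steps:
B = 130
H = 35 (H = -201 + 236 = 35)
W = -1 (W = -4 + 3 = -1)
l(V) = 3 (l(V) = -1*(-3) = 3)
c(L) = -1/L
c(l(-4)) + B*H = -1/3 + 130*35 = -1*⅓ + 4550 = -⅓ + 4550 = 13649/3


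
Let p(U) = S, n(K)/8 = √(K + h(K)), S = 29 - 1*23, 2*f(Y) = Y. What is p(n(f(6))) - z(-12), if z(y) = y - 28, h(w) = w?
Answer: 46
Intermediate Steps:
f(Y) = Y/2
S = 6 (S = 29 - 23 = 6)
n(K) = 8*√2*√K (n(K) = 8*√(K + K) = 8*√(2*K) = 8*(√2*√K) = 8*√2*√K)
p(U) = 6
z(y) = -28 + y
p(n(f(6))) - z(-12) = 6 - (-28 - 12) = 6 - 1*(-40) = 6 + 40 = 46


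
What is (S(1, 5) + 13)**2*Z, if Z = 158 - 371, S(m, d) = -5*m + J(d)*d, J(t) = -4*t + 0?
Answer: -1802832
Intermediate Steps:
J(t) = -4*t
S(m, d) = -5*m - 4*d**2 (S(m, d) = -5*m + (-4*d)*d = -5*m - 4*d**2)
Z = -213
(S(1, 5) + 13)**2*Z = ((-5*1 - 4*5**2) + 13)**2*(-213) = ((-5 - 4*25) + 13)**2*(-213) = ((-5 - 100) + 13)**2*(-213) = (-105 + 13)**2*(-213) = (-92)**2*(-213) = 8464*(-213) = -1802832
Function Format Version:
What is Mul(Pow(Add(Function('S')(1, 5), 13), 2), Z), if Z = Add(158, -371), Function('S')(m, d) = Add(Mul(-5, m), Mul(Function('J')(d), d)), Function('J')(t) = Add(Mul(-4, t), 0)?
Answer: -1802832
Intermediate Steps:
Function('J')(t) = Mul(-4, t)
Function('S')(m, d) = Add(Mul(-5, m), Mul(-4, Pow(d, 2))) (Function('S')(m, d) = Add(Mul(-5, m), Mul(Mul(-4, d), d)) = Add(Mul(-5, m), Mul(-4, Pow(d, 2))))
Z = -213
Mul(Pow(Add(Function('S')(1, 5), 13), 2), Z) = Mul(Pow(Add(Add(Mul(-5, 1), Mul(-4, Pow(5, 2))), 13), 2), -213) = Mul(Pow(Add(Add(-5, Mul(-4, 25)), 13), 2), -213) = Mul(Pow(Add(Add(-5, -100), 13), 2), -213) = Mul(Pow(Add(-105, 13), 2), -213) = Mul(Pow(-92, 2), -213) = Mul(8464, -213) = -1802832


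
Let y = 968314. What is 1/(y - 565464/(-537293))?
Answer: 537293/520268899466 ≈ 1.0327e-6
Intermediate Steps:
1/(y - 565464/(-537293)) = 1/(968314 - 565464/(-537293)) = 1/(968314 - 565464*(-1/537293)) = 1/(968314 + 565464/537293) = 1/(520268899466/537293) = 537293/520268899466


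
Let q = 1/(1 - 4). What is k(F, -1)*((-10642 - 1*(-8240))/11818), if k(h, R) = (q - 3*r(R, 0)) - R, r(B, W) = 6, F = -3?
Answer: 62452/17727 ≈ 3.5230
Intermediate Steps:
q = -⅓ (q = 1/(-3) = -⅓ ≈ -0.33333)
k(h, R) = -55/3 - R (k(h, R) = (-⅓ - 3*6) - R = (-⅓ - 18) - R = -55/3 - R)
k(F, -1)*((-10642 - 1*(-8240))/11818) = (-55/3 - 1*(-1))*((-10642 - 1*(-8240))/11818) = (-55/3 + 1)*((-10642 + 8240)*(1/11818)) = -(-124904)/(3*11818) = -52/3*(-1201/5909) = 62452/17727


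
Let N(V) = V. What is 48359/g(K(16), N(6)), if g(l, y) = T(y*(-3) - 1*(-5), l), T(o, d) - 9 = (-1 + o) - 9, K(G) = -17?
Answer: -48359/14 ≈ -3454.2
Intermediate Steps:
T(o, d) = -1 + o (T(o, d) = 9 + ((-1 + o) - 9) = 9 + (-10 + o) = -1 + o)
g(l, y) = 4 - 3*y (g(l, y) = -1 + (y*(-3) - 1*(-5)) = -1 + (-3*y + 5) = -1 + (5 - 3*y) = 4 - 3*y)
48359/g(K(16), N(6)) = 48359/(4 - 3*6) = 48359/(4 - 18) = 48359/(-14) = 48359*(-1/14) = -48359/14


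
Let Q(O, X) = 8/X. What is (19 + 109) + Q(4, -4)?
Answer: 126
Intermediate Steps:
(19 + 109) + Q(4, -4) = (19 + 109) + 8/(-4) = 128 + 8*(-1/4) = 128 - 2 = 126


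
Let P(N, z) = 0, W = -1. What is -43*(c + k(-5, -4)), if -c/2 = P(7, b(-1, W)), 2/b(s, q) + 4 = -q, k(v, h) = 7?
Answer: -301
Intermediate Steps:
b(s, q) = 2/(-4 - q)
c = 0 (c = -2*0 = 0)
-43*(c + k(-5, -4)) = -43*(0 + 7) = -43*7 = -301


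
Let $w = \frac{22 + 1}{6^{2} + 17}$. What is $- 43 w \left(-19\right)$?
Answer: $\frac{18791}{53} \approx 354.55$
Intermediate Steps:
$w = \frac{23}{53}$ ($w = \frac{23}{36 + 17} = \frac{23}{53} \approx 0.43396$)
$- 43 w \left(-19\right) = \left(-43\right) \frac{23}{53} \left(-19\right) = \left(- \frac{989}{53}\right) \left(-19\right) = \frac{18791}{53}$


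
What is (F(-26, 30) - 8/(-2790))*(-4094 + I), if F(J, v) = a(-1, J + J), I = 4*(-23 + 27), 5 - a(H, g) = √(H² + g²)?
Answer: -28460362/1395 + 4078*√2705 ≈ 1.9169e+5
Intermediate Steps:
a(H, g) = 5 - √(H² + g²)
I = 16 (I = 4*4 = 16)
F(J, v) = 5 - √(1 + 4*J²) (F(J, v) = 5 - √((-1)² + (J + J)²) = 5 - √(1 + (2*J)²) = 5 - √(1 + 4*J²))
(F(-26, 30) - 8/(-2790))*(-4094 + I) = ((5 - √(1 + 4*(-26)²)) - 8/(-2790))*(-4094 + 16) = ((5 - √(1 + 4*676)) - 8*(-1/2790))*(-4078) = ((5 - √(1 + 2704)) + 4/1395)*(-4078) = ((5 - √2705) + 4/1395)*(-4078) = (6979/1395 - √2705)*(-4078) = -28460362/1395 + 4078*√2705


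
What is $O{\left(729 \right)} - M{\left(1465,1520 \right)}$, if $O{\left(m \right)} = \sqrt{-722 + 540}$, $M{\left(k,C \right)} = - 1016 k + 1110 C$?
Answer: $-198760 + i \sqrt{182} \approx -1.9876 \cdot 10^{5} + 13.491 i$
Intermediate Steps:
$O{\left(m \right)} = i \sqrt{182}$ ($O{\left(m \right)} = \sqrt{-182} = i \sqrt{182}$)
$O{\left(729 \right)} - M{\left(1465,1520 \right)} = i \sqrt{182} - \left(\left(-1016\right) 1465 + 1110 \cdot 1520\right) = i \sqrt{182} - \left(-1488440 + 1687200\right) = i \sqrt{182} - 198760 = -198760 + i \sqrt{182}$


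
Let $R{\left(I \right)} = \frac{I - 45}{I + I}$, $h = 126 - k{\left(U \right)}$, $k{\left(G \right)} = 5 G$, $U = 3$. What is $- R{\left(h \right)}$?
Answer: $- \frac{11}{37} \approx -0.2973$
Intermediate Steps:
$h = 111$ ($h = 126 - 5 \cdot 3 = 126 - 15 = 111$)
$R{\left(I \right)} = \frac{-45 + I}{2 I}$ ($R{\left(I \right)} = \frac{I - 45}{2 I} = \left(-45 + I\right) \frac{1}{2 I} = \frac{-45 + I}{2 I}$)
$- R{\left(h \right)} = - \frac{-45 + 111}{2 \cdot 111} = - \frac{66}{2 \cdot 111} = \left(-1\right) \frac{11}{37} = - \frac{11}{37}$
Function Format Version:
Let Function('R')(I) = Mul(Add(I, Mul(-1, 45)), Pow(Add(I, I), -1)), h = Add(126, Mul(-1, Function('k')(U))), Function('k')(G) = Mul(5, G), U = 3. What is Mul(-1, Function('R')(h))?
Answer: Rational(-11, 37) ≈ -0.29730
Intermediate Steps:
h = 111 (h = Add(126, Mul(-1, Mul(5, 3))) = Add(126, Mul(-1, 15)) = Add(126, -15) = 111)
Function('R')(I) = Mul(Rational(1, 2), Pow(I, -1), Add(-45, I)) (Function('R')(I) = Mul(Add(I, -45), Pow(Mul(2, I), -1)) = Mul(Add(-45, I), Mul(Rational(1, 2), Pow(I, -1))) = Mul(Rational(1, 2), Pow(I, -1), Add(-45, I)))
Mul(-1, Function('R')(h)) = Mul(-1, Mul(Rational(1, 2), Pow(111, -1), Add(-45, 111))) = Mul(-1, Mul(Rational(1, 2), Rational(1, 111), 66)) = Mul(-1, Rational(11, 37)) = Rational(-11, 37)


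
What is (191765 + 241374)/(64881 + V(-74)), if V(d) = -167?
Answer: 433139/64714 ≈ 6.6931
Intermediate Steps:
(191765 + 241374)/(64881 + V(-74)) = (191765 + 241374)/(64881 - 167) = 433139/64714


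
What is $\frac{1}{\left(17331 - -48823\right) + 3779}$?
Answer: $\frac{1}{69933} \approx 1.4299 \cdot 10^{-5}$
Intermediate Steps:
$\frac{1}{\left(17331 - -48823\right) + 3779} = \frac{1}{\left(17331 + 48823\right) + 3779} = \frac{1}{66154 + 3779} = \frac{1}{69933}$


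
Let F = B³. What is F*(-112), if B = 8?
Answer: -57344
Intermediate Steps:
F = 512 (F = 8³ = 512)
F*(-112) = 512*(-112) = -57344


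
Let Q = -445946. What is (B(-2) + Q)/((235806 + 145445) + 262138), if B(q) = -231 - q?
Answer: -148725/214463 ≈ -0.69348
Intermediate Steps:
(B(-2) + Q)/((235806 + 145445) + 262138) = ((-231 - 1*(-2)) - 445946)/((235806 + 145445) + 262138) = ((-231 + 2) - 445946)/(381251 + 262138) = (-229 - 445946)/643389 = -446175*1/643389 = -148725/214463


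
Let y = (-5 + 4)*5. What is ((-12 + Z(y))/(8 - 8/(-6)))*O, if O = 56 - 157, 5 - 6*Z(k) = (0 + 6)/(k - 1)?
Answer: 3333/28 ≈ 119.04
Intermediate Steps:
y = -5 (y = -1*5 = -5)
Z(k) = 5/6 - 1/(-1 + k) (Z(k) = 5/6 - (0 + 6)/(6*(k - 1)) = 5/6 - 1/(-1 + k))
O = -101
((-12 + Z(y))/(8 - 8/(-6)))*O = ((-12 + (-11 + 5*(-5))/(6*(-1 - 5)))/(8 - 8/(-6)))*(-101) = ((-12 + (1/6)*(-11 - 25)/(-6))/(8 - 8*(-1/6)))*(-101) = ((-12 + (1/6)*(-1/6)*(-36))/(8 + 4/3))*(-101) = ((-12 + 1)/(28/3))*(-101) = -11*3/28*(-101) = -33/28*(-101) = 3333/28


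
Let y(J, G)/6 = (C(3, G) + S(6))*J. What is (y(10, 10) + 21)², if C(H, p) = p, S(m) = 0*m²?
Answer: 385641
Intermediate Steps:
S(m) = 0
y(J, G) = 6*G*J (y(J, G) = 6*((G + 0)*J) = 6*(G*J) = 6*G*J)
(y(10, 10) + 21)² = (6*10*10 + 21)² = (600 + 21)² = 621² = 385641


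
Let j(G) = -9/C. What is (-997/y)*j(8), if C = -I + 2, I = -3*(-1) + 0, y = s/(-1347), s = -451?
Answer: -12086631/451 ≈ -26800.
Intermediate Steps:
y = 451/1347 (y = -451/(-1347) = -451*(-1/1347) = 451/1347 ≈ 0.33482)
I = 3 (I = 3 + 0 = 3)
C = -1 (C = -1*3 + 2 = -3 + 2 = -1)
j(G) = 9 (j(G) = -9/(-1) = -9*(-1) = 9)
(-997/y)*j(8) = -997/451/1347*9 = -997*1347/451*9 = -1342959/451*9 = -12086631/451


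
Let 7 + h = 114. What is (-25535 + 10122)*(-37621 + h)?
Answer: 578203282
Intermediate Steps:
h = 107 (h = -7 + 114 = 107)
(-25535 + 10122)*(-37621 + h) = (-25535 + 10122)*(-37621 + 107) = -15413*(-37514) = 578203282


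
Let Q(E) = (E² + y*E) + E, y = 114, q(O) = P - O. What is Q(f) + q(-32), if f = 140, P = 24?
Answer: 35756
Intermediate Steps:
q(O) = 24 - O
Q(E) = E² + 115*E (Q(E) = (E² + 114*E) + E = E² + 115*E)
Q(f) + q(-32) = 140*(115 + 140) + (24 - 1*(-32)) = 140*255 + (24 + 32) = 35700 + 56 = 35756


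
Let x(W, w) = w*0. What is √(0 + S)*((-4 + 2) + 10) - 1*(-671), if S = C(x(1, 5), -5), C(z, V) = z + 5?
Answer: 671 + 8*√5 ≈ 688.89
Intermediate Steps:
x(W, w) = 0
C(z, V) = 5 + z
S = 5 (S = 5 + 0 = 5)
√(0 + S)*((-4 + 2) + 10) - 1*(-671) = √(0 + 5)*((-4 + 2) + 10) - 1*(-671) = √5*(-2 + 10) + 671 = √5*8 + 671 = 8*√5 + 671 = 671 + 8*√5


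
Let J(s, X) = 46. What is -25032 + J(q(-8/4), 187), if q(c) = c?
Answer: -24986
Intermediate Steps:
-25032 + J(q(-8/4), 187) = -25032 + 46 = -24986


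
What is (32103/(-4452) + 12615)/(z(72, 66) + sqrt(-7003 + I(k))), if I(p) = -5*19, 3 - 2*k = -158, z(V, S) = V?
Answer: 56129877/759437 - 81076489*I*sqrt(42)/6075496 ≈ 73.91 - 86.484*I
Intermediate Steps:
k = 161/2 (k = 3/2 - 1/2*(-158) = 3/2 + 79 = 161/2 ≈ 80.500)
I(p) = -95
(32103/(-4452) + 12615)/(z(72, 66) + sqrt(-7003 + I(k))) = (32103/(-4452) + 12615)/(72 + sqrt(-7003 - 95)) = (32103*(-1/4452) + 12615)/(72 + sqrt(-7098)) = (-10701/1484 + 12615)/(72 + 13*I*sqrt(42)) = 18709959/(1484*(72 + 13*I*sqrt(42)))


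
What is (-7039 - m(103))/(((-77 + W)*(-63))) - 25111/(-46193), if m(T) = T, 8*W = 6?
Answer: -119590537/126799785 ≈ -0.94314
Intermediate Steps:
W = ¾ (W = (⅛)*6 = ¾ ≈ 0.75000)
(-7039 - m(103))/(((-77 + W)*(-63))) - 25111/(-46193) = (-7039 - 1*103)/(((-77 + ¾)*(-63))) - 25111/(-46193) = (-7039 - 103)/((-305/4*(-63))) - 25111*(-1/46193) = -7142/19215/4 + 25111/46193 = -7142*4/19215 + 25111/46193 = -28568/19215 + 25111/46193 = -119590537/126799785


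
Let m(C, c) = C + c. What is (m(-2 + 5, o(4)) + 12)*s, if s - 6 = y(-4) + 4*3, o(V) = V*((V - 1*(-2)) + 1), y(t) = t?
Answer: 602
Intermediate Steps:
o(V) = V*(3 + V) (o(V) = V*((V + 2) + 1) = V*((2 + V) + 1) = V*(3 + V))
s = 14 (s = 6 + (-4 + 4*3) = 6 + (-4 + 12) = 6 + 8 = 14)
(m(-2 + 5, o(4)) + 12)*s = (((-2 + 5) + 4*(3 + 4)) + 12)*14 = ((3 + 4*7) + 12)*14 = ((3 + 28) + 12)*14 = (31 + 12)*14 = 43*14 = 602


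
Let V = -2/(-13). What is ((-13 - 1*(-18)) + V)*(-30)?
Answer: -2010/13 ≈ -154.62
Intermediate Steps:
V = 2/13 (V = -2*(-1/13) = 2/13 ≈ 0.15385)
((-13 - 1*(-18)) + V)*(-30) = ((-13 - 1*(-18)) + 2/13)*(-30) = ((-13 + 18) + 2/13)*(-30) = (5 + 2/13)*(-30) = (67/13)*(-30) = -2010/13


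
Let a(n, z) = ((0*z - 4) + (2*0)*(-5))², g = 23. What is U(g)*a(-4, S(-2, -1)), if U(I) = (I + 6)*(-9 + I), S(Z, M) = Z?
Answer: 6496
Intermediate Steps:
a(n, z) = 16 (a(n, z) = ((0 - 4) + 0*(-5))² = (-4 + 0)² = (-4)² = 16)
U(I) = (-9 + I)*(6 + I) (U(I) = (6 + I)*(-9 + I) = (-9 + I)*(6 + I))
U(g)*a(-4, S(-2, -1)) = (-54 + 23² - 3*23)*16 = (-54 + 529 - 69)*16 = 406*16 = 6496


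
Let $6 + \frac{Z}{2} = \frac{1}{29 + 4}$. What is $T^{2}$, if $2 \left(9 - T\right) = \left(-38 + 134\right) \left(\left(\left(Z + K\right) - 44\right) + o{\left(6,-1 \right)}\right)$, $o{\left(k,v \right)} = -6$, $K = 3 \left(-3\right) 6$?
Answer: $\frac{3759529225}{121} \approx 3.107 \cdot 10^{7}$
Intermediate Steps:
$K = -54$ ($K = \left(-9\right) 6 = -54$)
$Z = - \frac{394}{33}$ ($Z = -12 + \frac{2}{29 + 4} = -12 + \frac{2}{33} = - \frac{394}{33} \approx -11.939$)
$T = \frac{61315}{11}$ ($T = 9 - \frac{\left(-38 + 134\right) \left(\left(\left(- \frac{394}{33} - 54\right) - 44\right) - 6\right)}{2} = 9 - \frac{96 \left(\left(- \frac{2176}{33} - 44\right) - 6\right)}{2} = 9 - \frac{96 \left(- \frac{3628}{33} - 6\right)}{2} = 9 - \frac{96 \left(- \frac{3826}{33}\right)}{2} = 9 - - \frac{61216}{11} = 9 + \frac{61216}{11} = \frac{61315}{11} \approx 5574.1$)
$T^{2} = \left(\frac{61315}{11}\right)^{2} = \frac{3759529225}{121}$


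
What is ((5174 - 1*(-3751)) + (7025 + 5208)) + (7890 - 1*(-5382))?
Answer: 34430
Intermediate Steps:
((5174 - 1*(-3751)) + (7025 + 5208)) + (7890 - 1*(-5382)) = ((5174 + 3751) + 12233) + (7890 + 5382) = (8925 + 12233) + 13272 = 21158 + 13272 = 34430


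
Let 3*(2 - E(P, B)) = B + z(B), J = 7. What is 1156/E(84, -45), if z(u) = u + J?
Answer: 3468/89 ≈ 38.966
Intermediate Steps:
z(u) = 7 + u (z(u) = u + 7 = 7 + u)
E(P, B) = -1/3 - 2*B/3 (E(P, B) = 2 - (B + (7 + B))/3 = 2 - (7 + 2*B)/3 = 2 + (-7/3 - 2*B/3) = -1/3 - 2*B/3)
1156/E(84, -45) = 1156/(-1/3 - 2/3*(-45)) = 1156/(-1/3 + 30) = 1156/(89/3) = 1156*(3/89) = 3468/89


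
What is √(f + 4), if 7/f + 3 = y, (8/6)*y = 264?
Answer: √153465/195 ≈ 2.0090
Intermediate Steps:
y = 198 (y = (¾)*264 = 198)
f = 7/195 (f = 7/(-3 + 198) = 7/195 ≈ 0.035897)
√(f + 4) = √(7/195 + 4) = √(787/195) = √153465/195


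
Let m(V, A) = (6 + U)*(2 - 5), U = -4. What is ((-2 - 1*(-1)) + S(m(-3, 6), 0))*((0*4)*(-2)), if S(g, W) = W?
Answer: 0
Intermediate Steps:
m(V, A) = -6 (m(V, A) = (6 - 4)*(2 - 5) = 2*(-3) = -6)
((-2 - 1*(-1)) + S(m(-3, 6), 0))*((0*4)*(-2)) = ((-2 - 1*(-1)) + 0)*((0*4)*(-2)) = ((-2 + 1) + 0)*(0*(-2)) = (-1 + 0)*0 = -1*0 = 0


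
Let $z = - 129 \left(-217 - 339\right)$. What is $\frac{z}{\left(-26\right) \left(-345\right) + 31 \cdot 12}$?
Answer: $\frac{11954}{1557} \approx 7.6776$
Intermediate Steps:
$z = 71724$ ($z = \left(-129\right) \left(-556\right) = 71724$)
$\frac{z}{\left(-26\right) \left(-345\right) + 31 \cdot 12} = \frac{71724}{\left(-26\right) \left(-345\right) + 31 \cdot 12} = \frac{71724}{8970 + 372} = \frac{71724}{9342} = 71724 \cdot \frac{1}{9342} = \frac{11954}{1557}$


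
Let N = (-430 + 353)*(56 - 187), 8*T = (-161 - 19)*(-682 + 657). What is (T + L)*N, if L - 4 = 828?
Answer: 28132643/2 ≈ 1.4066e+7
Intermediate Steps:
T = 1125/2 (T = ((-161 - 19)*(-682 + 657))/8 = (-180*(-25))/8 = (1/8)*4500 = 1125/2 ≈ 562.50)
N = 10087 (N = -77*(-131) = 10087)
L = 832 (L = 4 + 828 = 832)
(T + L)*N = (1125/2 + 832)*10087 = (2789/2)*10087 = 28132643/2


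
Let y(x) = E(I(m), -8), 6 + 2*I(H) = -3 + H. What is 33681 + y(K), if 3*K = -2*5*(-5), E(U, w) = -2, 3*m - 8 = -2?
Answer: 33679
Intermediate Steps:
m = 2 (m = 8/3 + (⅓)*(-2) = 8/3 - ⅔ = 2)
I(H) = -9/2 + H/2 (I(H) = -3 + (-3 + H)/2 = -3 + (-3/2 + H/2) = -9/2 + H/2)
K = 50/3 (K = (-2*5*(-5))/3 = (-10*(-5))/3 = (⅓)*50 = 50/3 ≈ 16.667)
y(x) = -2
33681 + y(K) = 33681 - 2 = 33679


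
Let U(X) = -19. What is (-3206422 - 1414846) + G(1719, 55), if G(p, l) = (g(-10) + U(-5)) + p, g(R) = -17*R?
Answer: -4619398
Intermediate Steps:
G(p, l) = 151 + p (G(p, l) = (-17*(-10) - 19) + p = (170 - 19) + p = 151 + p)
(-3206422 - 1414846) + G(1719, 55) = (-3206422 - 1414846) + (151 + 1719) = -4621268 + 1870 = -4619398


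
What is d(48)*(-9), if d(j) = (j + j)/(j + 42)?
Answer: -48/5 ≈ -9.6000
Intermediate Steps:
d(j) = 2*j/(42 + j) (d(j) = (2*j)/(42 + j) = 2*j/(42 + j))
d(48)*(-9) = (2*48/(42 + 48))*(-9) = (2*48/90)*(-9) = (2*48*(1/90))*(-9) = (16/15)*(-9) = -48/5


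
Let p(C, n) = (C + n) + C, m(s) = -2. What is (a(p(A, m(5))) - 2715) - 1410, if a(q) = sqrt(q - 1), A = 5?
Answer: -4125 + sqrt(7) ≈ -4122.4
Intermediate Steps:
p(C, n) = n + 2*C
a(q) = sqrt(-1 + q)
(a(p(A, m(5))) - 2715) - 1410 = (sqrt(-1 + (-2 + 2*5)) - 2715) - 1410 = (sqrt(-1 + (-2 + 10)) - 2715) - 1410 = (sqrt(-1 + 8) - 2715) - 1410 = (sqrt(7) - 2715) - 1410 = (-2715 + sqrt(7)) - 1410 = -4125 + sqrt(7)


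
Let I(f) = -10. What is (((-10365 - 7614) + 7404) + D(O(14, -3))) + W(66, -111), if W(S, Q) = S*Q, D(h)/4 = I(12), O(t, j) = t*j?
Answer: -17941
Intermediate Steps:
O(t, j) = j*t
D(h) = -40 (D(h) = 4*(-10) = -40)
W(S, Q) = Q*S
(((-10365 - 7614) + 7404) + D(O(14, -3))) + W(66, -111) = (((-10365 - 7614) + 7404) - 40) - 111*66 = ((-17979 + 7404) - 40) - 7326 = (-10575 - 40) - 7326 = -10615 - 7326 = -17941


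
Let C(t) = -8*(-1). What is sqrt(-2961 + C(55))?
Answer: I*sqrt(2953) ≈ 54.341*I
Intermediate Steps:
C(t) = 8
sqrt(-2961 + C(55)) = sqrt(-2961 + 8) = sqrt(-2953) = I*sqrt(2953)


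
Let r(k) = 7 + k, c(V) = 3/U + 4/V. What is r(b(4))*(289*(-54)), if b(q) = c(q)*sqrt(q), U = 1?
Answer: -234090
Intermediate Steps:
c(V) = 3 + 4/V (c(V) = 3/1 + 4/V = 3*1 + 4/V = 3 + 4/V)
b(q) = sqrt(q)*(3 + 4/q) (b(q) = (3 + 4/q)*sqrt(q) = sqrt(q)*(3 + 4/q))
r(b(4))*(289*(-54)) = (7 + (4 + 3*4)/sqrt(4))*(289*(-54)) = (7 + (4 + 12)/2)*(-15606) = (7 + (1/2)*16)*(-15606) = (7 + 8)*(-15606) = 15*(-15606) = -234090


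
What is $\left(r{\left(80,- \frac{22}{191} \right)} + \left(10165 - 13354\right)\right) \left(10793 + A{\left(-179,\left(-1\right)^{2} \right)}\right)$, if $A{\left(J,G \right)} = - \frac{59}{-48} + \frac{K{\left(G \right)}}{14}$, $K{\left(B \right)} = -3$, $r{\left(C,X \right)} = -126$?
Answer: $- \frac{4007601845}{112} \approx -3.5782 \cdot 10^{7}$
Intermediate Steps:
$A{\left(J,G \right)} = \frac{341}{336}$ ($A{\left(J,G \right)} = - \frac{59}{-48} - \frac{3}{14} = \left(-59\right) \left(- \frac{1}{48}\right) - \frac{3}{14} = \frac{59}{48} - \frac{3}{14} = \frac{341}{336}$)
$\left(r{\left(80,- \frac{22}{191} \right)} + \left(10165 - 13354\right)\right) \left(10793 + A{\left(-179,\left(-1\right)^{2} \right)}\right) = \left(-126 + \left(10165 - 13354\right)\right) \left(10793 + \frac{341}{336}\right) = \left(-126 + \left(10165 - 13354\right)\right) \frac{3626789}{336} = \left(-126 - 3189\right) \frac{3626789}{336} = \left(-3315\right) \frac{3626789}{336} = - \frac{4007601845}{112}$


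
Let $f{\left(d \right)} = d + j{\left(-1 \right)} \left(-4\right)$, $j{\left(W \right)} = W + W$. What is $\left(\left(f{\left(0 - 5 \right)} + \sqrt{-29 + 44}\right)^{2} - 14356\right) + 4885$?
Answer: $-9447 + 6 \sqrt{15} \approx -9423.8$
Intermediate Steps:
$j{\left(W \right)} = 2 W$
$f{\left(d \right)} = 8 + d$ ($f{\left(d \right)} = d + 2 \left(-1\right) \left(-4\right) = d - -8 = d + 8 = 8 + d$)
$\left(\left(f{\left(0 - 5 \right)} + \sqrt{-29 + 44}\right)^{2} - 14356\right) + 4885 = \left(\left(\left(8 + \left(0 - 5\right)\right) + \sqrt{-29 + 44}\right)^{2} - 14356\right) + 4885 = \left(\left(\left(8 + \left(0 - 5\right)\right) + \sqrt{15}\right)^{2} - 14356\right) + 4885 = \left(\left(\left(8 - 5\right) + \sqrt{15}\right)^{2} - 14356\right) + 4885 = \left(\left(3 + \sqrt{15}\right)^{2} - 14356\right) + 4885 = \left(-14356 + \left(3 + \sqrt{15}\right)^{2}\right) + 4885 = -9471 + \left(3 + \sqrt{15}\right)^{2}$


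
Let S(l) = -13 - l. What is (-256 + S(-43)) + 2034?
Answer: 1808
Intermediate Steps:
(-256 + S(-43)) + 2034 = (-256 + (-13 - 1*(-43))) + 2034 = (-256 + (-13 + 43)) + 2034 = (-256 + 30) + 2034 = -226 + 2034 = 1808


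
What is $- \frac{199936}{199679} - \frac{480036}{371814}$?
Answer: $- \frac{28365352058}{12373907951} \approx -2.2924$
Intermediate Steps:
$- \frac{199936}{199679} - \frac{480036}{371814} = \left(-199936\right) \frac{1}{199679} - \frac{80006}{61969} = - \frac{199936}{199679} - \frac{80006}{61969} = - \frac{28365352058}{12373907951}$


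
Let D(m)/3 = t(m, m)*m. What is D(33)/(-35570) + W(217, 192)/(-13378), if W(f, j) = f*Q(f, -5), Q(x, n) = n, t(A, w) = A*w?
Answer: -350925527/118963865 ≈ -2.9498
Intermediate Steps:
D(m) = 3*m³ (D(m) = 3*((m*m)*m) = 3*(m²*m) = 3*m³)
W(f, j) = -5*f (W(f, j) = f*(-5) = -5*f)
D(33)/(-35570) + W(217, 192)/(-13378) = (3*33³)/(-35570) - 5*217/(-13378) = (3*35937)*(-1/35570) - 1085*(-1/13378) = 107811*(-1/35570) + 1085/13378 = -107811/35570 + 1085/13378 = -350925527/118963865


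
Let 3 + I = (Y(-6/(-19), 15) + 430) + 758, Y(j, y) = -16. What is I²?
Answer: 1366561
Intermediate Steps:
I = 1169 (I = -3 + ((-16 + 430) + 758) = -3 + (414 + 758) = -3 + 1172 = 1169)
I² = 1169² = 1366561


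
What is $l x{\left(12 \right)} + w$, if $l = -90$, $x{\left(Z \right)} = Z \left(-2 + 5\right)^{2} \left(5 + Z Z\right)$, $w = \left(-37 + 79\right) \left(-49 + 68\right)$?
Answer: $-1447482$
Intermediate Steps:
$w = 798$ ($w = 42 \cdot 19 = 798$)
$x{\left(Z \right)} = 9 Z \left(5 + Z^{2}\right)$ ($x{\left(Z \right)} = Z 3^{2} \left(5 + Z^{2}\right) = Z 9 \left(5 + Z^{2}\right) = 9 Z \left(5 + Z^{2}\right)$)
$l x{\left(12 \right)} + w = - 90 \cdot 9 \cdot 12 \left(5 + 12^{2}\right) + 798 = - 90 \cdot 9 \cdot 12 \left(5 + 144\right) + 798 = - 90 \cdot 9 \cdot 12 \cdot 149 + 798 = \left(-90\right) 16092 + 798 = -1448280 + 798 = -1447482$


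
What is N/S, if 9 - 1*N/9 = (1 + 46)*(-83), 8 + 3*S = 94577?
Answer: 35190/31523 ≈ 1.1163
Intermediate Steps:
S = 31523 (S = -8/3 + (1/3)*94577 = -8/3 + 94577/3 = 31523)
N = 35190 (N = 81 - 9*(1 + 46)*(-83) = 81 - 423*(-83) = 81 - 9*(-3901) = 81 + 35109 = 35190)
N/S = 35190/31523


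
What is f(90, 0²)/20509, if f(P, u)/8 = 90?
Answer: 720/20509 ≈ 0.035107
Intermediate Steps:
f(P, u) = 720 (f(P, u) = 8*90 = 720)
f(90, 0²)/20509 = 720/20509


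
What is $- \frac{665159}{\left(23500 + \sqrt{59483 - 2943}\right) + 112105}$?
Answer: $- \frac{18039777239}{3677731897} + \frac{1330318 \sqrt{14135}}{18388659485} \approx -4.8965$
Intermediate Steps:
$- \frac{665159}{\left(23500 + \sqrt{59483 - 2943}\right) + 112105} = - \frac{665159}{\left(23500 + \sqrt{56540}\right) + 112105} = - \frac{665159}{\left(23500 + 2 \sqrt{14135}\right) + 112105} = - \frac{665159}{135605 + 2 \sqrt{14135}}$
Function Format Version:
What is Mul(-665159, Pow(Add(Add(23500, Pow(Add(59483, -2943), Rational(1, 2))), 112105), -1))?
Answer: Add(Rational(-18039777239, 3677731897), Mul(Rational(1330318, 18388659485), Pow(14135, Rational(1, 2)))) ≈ -4.8965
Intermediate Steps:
Mul(-665159, Pow(Add(Add(23500, Pow(Add(59483, -2943), Rational(1, 2))), 112105), -1)) = Mul(-665159, Pow(Add(Add(23500, Pow(56540, Rational(1, 2))), 112105), -1)) = Mul(-665159, Pow(Add(Add(23500, Mul(2, Pow(14135, Rational(1, 2)))), 112105), -1)) = Mul(-665159, Pow(Add(135605, Mul(2, Pow(14135, Rational(1, 2)))), -1))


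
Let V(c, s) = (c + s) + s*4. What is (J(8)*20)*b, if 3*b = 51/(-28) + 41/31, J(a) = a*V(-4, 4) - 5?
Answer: -88765/217 ≈ -409.06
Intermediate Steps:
V(c, s) = c + 5*s (V(c, s) = (c + s) + 4*s = c + 5*s)
J(a) = -5 + 16*a (J(a) = a*(-4 + 5*4) - 5 = a*(-4 + 20) - 5 = a*16 - 5 = 16*a - 5 = -5 + 16*a)
b = -433/2604 (b = (51/(-28) + 41/31)/3 = (51*(-1/28) + 41*(1/31))/3 = (-51/28 + 41/31)/3 = (1/3)*(-433/868) = -433/2604 ≈ -0.16628)
(J(8)*20)*b = ((-5 + 16*8)*20)*(-433/2604) = ((-5 + 128)*20)*(-433/2604) = (123*20)*(-433/2604) = 2460*(-433/2604) = -88765/217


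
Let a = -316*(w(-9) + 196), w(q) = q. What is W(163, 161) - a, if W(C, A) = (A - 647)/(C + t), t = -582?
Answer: 24760034/419 ≈ 59093.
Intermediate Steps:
W(C, A) = (-647 + A)/(-582 + C) (W(C, A) = (A - 647)/(C - 582) = (-647 + A)/(-582 + C))
a = -59092 (a = -316*(-9 + 196) = -316*187 = -59092)
W(163, 161) - a = (-647 + 161)/(-582 + 163) - 1*(-59092) = -486/(-419) + 59092 = -1/419*(-486) + 59092 = 486/419 + 59092 = 24760034/419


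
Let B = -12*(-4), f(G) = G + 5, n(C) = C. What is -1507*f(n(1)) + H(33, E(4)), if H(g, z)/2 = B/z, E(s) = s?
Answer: -9018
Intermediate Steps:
f(G) = 5 + G
B = 48
H(g, z) = 96/z (H(g, z) = 2*(48/z) = 96/z)
-1507*f(n(1)) + H(33, E(4)) = -1507*(5 + 1) + 96/4 = -1507*6 + 96*(¼) = -9042 + 24 = -9018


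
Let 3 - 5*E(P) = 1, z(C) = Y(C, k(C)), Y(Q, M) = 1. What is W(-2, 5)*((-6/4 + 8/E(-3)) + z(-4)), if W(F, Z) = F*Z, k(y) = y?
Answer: -195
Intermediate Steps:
z(C) = 1
E(P) = 2/5 (E(P) = 3/5 - 1/5*1 = 3/5 - 1/5 = 2/5)
W(-2, 5)*((-6/4 + 8/E(-3)) + z(-4)) = (-2*5)*((-6/4 + 8/(2/5)) + 1) = -10*((-6*1/4 + 8*(5/2)) + 1) = -10*((-3/2 + 20) + 1) = -10*(37/2 + 1) = -10*39/2 = -195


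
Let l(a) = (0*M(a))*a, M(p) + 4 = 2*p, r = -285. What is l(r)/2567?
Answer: 0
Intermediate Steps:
M(p) = -4 + 2*p
l(a) = 0 (l(a) = (0*(-4 + 2*a))*a = 0*a = 0)
l(r)/2567 = 0/2567 = 0*(1/2567) = 0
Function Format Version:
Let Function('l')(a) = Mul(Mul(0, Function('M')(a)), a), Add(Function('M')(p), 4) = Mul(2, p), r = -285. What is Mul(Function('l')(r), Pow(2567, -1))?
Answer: 0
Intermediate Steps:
Function('M')(p) = Add(-4, Mul(2, p))
Function('l')(a) = 0 (Function('l')(a) = Mul(Mul(0, Add(-4, Mul(2, a))), a) = Mul(0, a) = 0)
Mul(Function('l')(r), Pow(2567, -1)) = Mul(0, Pow(2567, -1)) = Mul(0, Rational(1, 2567)) = 0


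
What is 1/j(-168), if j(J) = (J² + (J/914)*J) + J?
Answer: 457/12835704 ≈ 3.5604e-5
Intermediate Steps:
j(J) = J + 915*J²/914 (j(J) = (J² + (J*(1/914))*J) + J = (J² + (J/914)*J) + J = (J² + J²/914) + J = 915*J²/914 + J = J + 915*J²/914)
1/j(-168) = 1/((1/914)*(-168)*(914 + 915*(-168))) = 1/((1/914)*(-168)*(914 - 153720)) = 1/((1/914)*(-168)*(-152806)) = 1/(12835704/457) = 457/12835704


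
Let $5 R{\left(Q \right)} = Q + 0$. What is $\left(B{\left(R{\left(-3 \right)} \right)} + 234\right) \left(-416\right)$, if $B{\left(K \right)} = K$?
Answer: $- \frac{485472}{5} \approx -97094.0$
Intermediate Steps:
$R{\left(Q \right)} = \frac{Q}{5}$ ($R{\left(Q \right)} = \frac{Q + 0}{5} = \frac{Q}{5}$)
$\left(B{\left(R{\left(-3 \right)} \right)} + 234\right) \left(-416\right) = \left(\frac{1}{5} \left(-3\right) + 234\right) \left(-416\right) = \left(- \frac{3}{5} + 234\right) \left(-416\right) = \frac{1167}{5} \left(-416\right) = - \frac{485472}{5}$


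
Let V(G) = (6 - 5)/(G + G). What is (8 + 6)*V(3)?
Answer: 7/3 ≈ 2.3333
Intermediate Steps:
V(G) = 1/(2*G)
(8 + 6)*V(3) = (8 + 6)*((½)/3) = 14*((½)*(⅓)) = 14*(⅙) = 7/3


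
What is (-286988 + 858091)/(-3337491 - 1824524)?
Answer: -571103/5162015 ≈ -0.11064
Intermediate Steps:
(-286988 + 858091)/(-3337491 - 1824524) = 571103/(-5162015) = 571103*(-1/5162015) = -571103/5162015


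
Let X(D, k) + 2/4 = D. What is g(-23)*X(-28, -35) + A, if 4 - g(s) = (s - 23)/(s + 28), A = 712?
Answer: 1679/5 ≈ 335.80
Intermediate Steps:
X(D, k) = -1/2 + D
g(s) = 4 - (-23 + s)/(28 + s) (g(s) = 4 - (s - 23)/(s + 28) = 4 - (-23 + s)/(28 + s))
g(-23)*X(-28, -35) + A = (3*(45 - 23)/(28 - 23))*(-1/2 - 28) + 712 = (3*22/5)*(-57/2) + 712 = (3*(1/5)*22)*(-57/2) + 712 = (66/5)*(-57/2) + 712 = -1881/5 + 712 = 1679/5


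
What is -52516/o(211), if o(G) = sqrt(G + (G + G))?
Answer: -52516*sqrt(633)/633 ≈ -2087.3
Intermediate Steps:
o(G) = sqrt(3)*sqrt(G) (o(G) = sqrt(G + 2*G) = sqrt(3*G) = sqrt(3)*sqrt(G))
-52516/o(211) = -52516*sqrt(633)/633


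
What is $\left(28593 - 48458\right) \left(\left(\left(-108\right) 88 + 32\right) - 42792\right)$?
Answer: $1038224360$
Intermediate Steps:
$\left(28593 - 48458\right) \left(\left(\left(-108\right) 88 + 32\right) - 42792\right) = - 19865 \left(\left(-9504 + 32\right) - 42792\right) = - 19865 \left(-9472 - 42792\right) = \left(-19865\right) \left(-52264\right) = 1038224360$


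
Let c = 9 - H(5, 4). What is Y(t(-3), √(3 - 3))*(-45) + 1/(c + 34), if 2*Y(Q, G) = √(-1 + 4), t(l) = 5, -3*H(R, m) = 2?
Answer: 3/131 - 45*√3/2 ≈ -38.948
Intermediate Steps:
H(R, m) = -⅔ (H(R, m) = -⅓*2 = -⅔)
c = 29/3 (c = 9 - 1*(-⅔) = 9 + ⅔ = 29/3 ≈ 9.6667)
Y(Q, G) = √3/2 (Y(Q, G) = √(-1 + 4)/2 = √3/2)
Y(t(-3), √(3 - 3))*(-45) + 1/(c + 34) = (√3/2)*(-45) + 1/(29/3 + 34) = -45*√3/2 + 1/(131/3) = -45*√3/2 + 3/131 = 3/131 - 45*√3/2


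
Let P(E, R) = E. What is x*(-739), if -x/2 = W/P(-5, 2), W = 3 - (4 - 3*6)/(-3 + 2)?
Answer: 16258/5 ≈ 3251.6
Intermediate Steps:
W = -11 (W = 3 - (4 - 18)/(-1) = 3 - (-14)*(-1) = 3 - 1*14 = 3 - 14 = -11)
x = -22/5 (x = -(-22)/(-5) = -(-22)*(-1)/5 = -2*11/5 = -22/5 ≈ -4.4000)
x*(-739) = -22/5*(-739) = 16258/5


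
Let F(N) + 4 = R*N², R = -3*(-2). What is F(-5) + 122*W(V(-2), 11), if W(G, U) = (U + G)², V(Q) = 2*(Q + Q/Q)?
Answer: 10028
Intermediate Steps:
V(Q) = 2 + 2*Q (V(Q) = 2*(Q + 1) = 2*(1 + Q) = 2 + 2*Q)
W(G, U) = (G + U)²
R = 6
F(N) = -4 + 6*N²
F(-5) + 122*W(V(-2), 11) = (-4 + 6*(-5)²) + 122*((2 + 2*(-2)) + 11)² = (-4 + 6*25) + 122*((2 - 4) + 11)² = (-4 + 150) + 122*(-2 + 11)² = 146 + 122*9² = 146 + 122*81 = 146 + 9882 = 10028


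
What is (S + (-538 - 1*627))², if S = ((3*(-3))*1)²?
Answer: 1175056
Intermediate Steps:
S = 81 (S = (-9*1)² = (-9)² = 81)
(S + (-538 - 1*627))² = (81 + (-538 - 1*627))² = (81 + (-538 - 627))² = (81 - 1165)² = (-1084)² = 1175056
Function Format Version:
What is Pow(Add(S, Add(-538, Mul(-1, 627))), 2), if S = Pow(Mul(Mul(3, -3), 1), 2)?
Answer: 1175056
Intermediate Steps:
S = 81 (S = Pow(Mul(-9, 1), 2) = Pow(-9, 2) = 81)
Pow(Add(S, Add(-538, Mul(-1, 627))), 2) = Pow(Add(81, Add(-538, Mul(-1, 627))), 2) = Pow(Add(81, Add(-538, -627)), 2) = Pow(Add(81, -1165), 2) = Pow(-1084, 2) = 1175056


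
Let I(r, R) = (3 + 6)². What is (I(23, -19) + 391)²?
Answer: 222784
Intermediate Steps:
I(r, R) = 81 (I(r, R) = 9² = 81)
(I(23, -19) + 391)² = (81 + 391)² = 472² = 222784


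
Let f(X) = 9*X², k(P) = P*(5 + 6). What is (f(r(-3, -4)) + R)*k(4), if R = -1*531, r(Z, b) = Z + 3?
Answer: -23364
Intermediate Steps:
r(Z, b) = 3 + Z
k(P) = 11*P (k(P) = P*11 = 11*P)
R = -531
(f(r(-3, -4)) + R)*k(4) = (9*(3 - 3)² - 531)*(11*4) = (9*0² - 531)*44 = (9*0 - 531)*44 = (0 - 531)*44 = -531*44 = -23364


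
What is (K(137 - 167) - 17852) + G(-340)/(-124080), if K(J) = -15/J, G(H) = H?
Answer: -110750689/6204 ≈ -17852.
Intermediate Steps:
(K(137 - 167) - 17852) + G(-340)/(-124080) = (-15/(137 - 167) - 17852) - 340/(-124080) = (-15/(-30) - 17852) - 340*(-1/124080) = (-15*(-1/30) - 17852) + 17/6204 = (1/2 - 17852) + 17/6204 = -35703/2 + 17/6204 = -110750689/6204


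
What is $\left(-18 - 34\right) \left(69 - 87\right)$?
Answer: $936$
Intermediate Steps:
$\left(-18 - 34\right) \left(69 - 87\right) = \left(-52\right) \left(-18\right) = 936$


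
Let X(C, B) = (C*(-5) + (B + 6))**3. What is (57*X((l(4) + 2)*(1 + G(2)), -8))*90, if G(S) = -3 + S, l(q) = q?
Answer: -41040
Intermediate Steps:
X(C, B) = (6 + B - 5*C)**3 (X(C, B) = (-5*C + (6 + B))**3 = (6 + B - 5*C)**3)
(57*X((l(4) + 2)*(1 + G(2)), -8))*90 = (57*(6 - 8 - 5*(4 + 2)*(1 + (-3 + 2)))**3)*90 = (57*(6 - 8 - 30*(1 - 1))**3)*90 = (57*(6 - 8 - 30*0)**3)*90 = (57*(6 - 8 - 5*0)**3)*90 = (57*(6 - 8 + 0)**3)*90 = (57*(-2)**3)*90 = (57*(-8))*90 = -456*90 = -41040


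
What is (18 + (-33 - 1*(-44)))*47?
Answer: 1363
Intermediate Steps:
(18 + (-33 - 1*(-44)))*47 = (18 + (-33 + 44))*47 = (18 + 11)*47 = 29*47 = 1363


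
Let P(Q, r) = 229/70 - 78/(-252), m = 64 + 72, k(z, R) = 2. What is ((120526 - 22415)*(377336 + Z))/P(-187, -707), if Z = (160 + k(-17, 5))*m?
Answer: 514268919255/47 ≈ 1.0942e+10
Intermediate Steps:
m = 136
Z = 22032 (Z = (160 + 2)*136 = 162*136 = 22032)
P(Q, r) = 376/105 (P(Q, r) = 229*(1/70) - 78*(-1/252) = 229/70 + 13/42 = 376/105)
((120526 - 22415)*(377336 + Z))/P(-187, -707) = ((120526 - 22415)*(377336 + 22032))/(376/105) = (98111*399368)*(105/376) = 39182393848*(105/376) = 514268919255/47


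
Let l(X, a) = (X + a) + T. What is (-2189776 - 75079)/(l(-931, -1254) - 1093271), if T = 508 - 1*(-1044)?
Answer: 2264855/1093904 ≈ 2.0704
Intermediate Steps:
T = 1552 (T = 508 + 1044 = 1552)
l(X, a) = 1552 + X + a (l(X, a) = (X + a) + 1552 = 1552 + X + a)
(-2189776 - 75079)/(l(-931, -1254) - 1093271) = (-2189776 - 75079)/((1552 - 931 - 1254) - 1093271) = -2264855/(-633 - 1093271) = -2264855/(-1093904) = -2264855*(-1/1093904) = 2264855/1093904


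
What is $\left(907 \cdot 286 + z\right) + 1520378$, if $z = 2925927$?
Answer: $4705707$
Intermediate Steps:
$\left(907 \cdot 286 + z\right) + 1520378 = \left(907 \cdot 286 + 2925927\right) + 1520378 = \left(259402 + 2925927\right) + 1520378 = 3185329 + 1520378 = 4705707$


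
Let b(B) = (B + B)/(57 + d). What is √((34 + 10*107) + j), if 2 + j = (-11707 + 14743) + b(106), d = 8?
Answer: √17496830/65 ≈ 64.353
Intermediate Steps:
b(B) = 2*B/65 (b(B) = (B + B)/(57 + 8) = (2*B)/65 = (2*B)*(1/65) = 2*B/65)
j = 197422/65 (j = -2 + ((-11707 + 14743) + (2/65)*106) = -2 + (3036 + 212/65) = -2 + 197552/65 = 197422/65 ≈ 3037.3)
√((34 + 10*107) + j) = √((34 + 10*107) + 197422/65) = √((34 + 1070) + 197422/65) = √(1104 + 197422/65) = √(269182/65) = √17496830/65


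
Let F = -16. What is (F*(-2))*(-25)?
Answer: -800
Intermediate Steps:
(F*(-2))*(-25) = -16*(-2)*(-25) = 32*(-25) = -800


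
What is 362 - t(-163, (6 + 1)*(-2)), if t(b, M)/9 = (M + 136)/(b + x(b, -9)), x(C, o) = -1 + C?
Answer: 39824/109 ≈ 365.36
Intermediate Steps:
t(b, M) = 9*(136 + M)/(-1 + 2*b) (t(b, M) = 9*((M + 136)/(b + (-1 + b))) = 9*((136 + M)/(-1 + 2*b)) = 9*(136 + M)/(-1 + 2*b))
362 - t(-163, (6 + 1)*(-2)) = 362 - 9*(136 + (6 + 1)*(-2))/(-1 + 2*(-163)) = 362 - 9*(136 + 7*(-2))/(-1 - 326) = 362 - 9*(136 - 14)/(-327) = 362 - 9*(-1)*122/327 = 362 - 1*(-366/109) = 362 + 366/109 = 39824/109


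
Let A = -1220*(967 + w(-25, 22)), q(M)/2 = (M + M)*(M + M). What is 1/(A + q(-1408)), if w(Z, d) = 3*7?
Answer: 1/14654352 ≈ 6.8239e-8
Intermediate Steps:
q(M) = 8*M² (q(M) = 2*((M + M)*(M + M)) = 2*((2*M)*(2*M)) = 2*(4*M²) = 8*M²)
w(Z, d) = 21
A = -1205360 (A = -1220*(967 + 21) = -1220*988 = -1205360)
1/(A + q(-1408)) = 1/(-1205360 + 8*(-1408)²) = 1/(-1205360 + 8*1982464) = 1/(-1205360 + 15859712) = 1/14654352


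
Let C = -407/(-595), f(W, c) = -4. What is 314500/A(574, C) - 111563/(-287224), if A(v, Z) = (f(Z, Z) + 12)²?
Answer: 2823096501/574448 ≈ 4914.5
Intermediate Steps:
C = 407/595 (C = -407*(-1/595) = 407/595 ≈ 0.68403)
A(v, Z) = 64 (A(v, Z) = (-4 + 12)² = 8² = 64)
314500/A(574, C) - 111563/(-287224) = 314500/64 - 111563/(-287224) = 314500*(1/64) - 111563*(-1/287224) = 78625/16 + 111563/287224 = 2823096501/574448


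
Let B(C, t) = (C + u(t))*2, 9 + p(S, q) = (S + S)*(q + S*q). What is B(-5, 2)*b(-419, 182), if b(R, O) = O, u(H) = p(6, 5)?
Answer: 147784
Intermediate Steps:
p(S, q) = -9 + 2*S*(q + S*q) (p(S, q) = -9 + (S + S)*(q + S*q) = -9 + (2*S)*(q + S*q) = -9 + 2*S*(q + S*q))
u(H) = 411 (u(H) = -9 + 2*6*5 + 2*5*6² = -9 + 60 + 2*5*36 = -9 + 60 + 360 = 411)
B(C, t) = 822 + 2*C (B(C, t) = (C + 411)*2 = (411 + C)*2 = 822 + 2*C)
B(-5, 2)*b(-419, 182) = (822 + 2*(-5))*182 = (822 - 10)*182 = 812*182 = 147784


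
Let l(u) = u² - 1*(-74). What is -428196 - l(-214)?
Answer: -474066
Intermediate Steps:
l(u) = 74 + u² (l(u) = u² + 74 = 74 + u²)
-428196 - l(-214) = -428196 - (74 + (-214)²) = -428196 - (74 + 45796) = -428196 - 1*45870 = -428196 - 45870 = -474066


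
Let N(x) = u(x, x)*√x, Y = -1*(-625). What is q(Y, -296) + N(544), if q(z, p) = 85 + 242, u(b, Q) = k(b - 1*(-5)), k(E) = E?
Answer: 327 + 2196*√34 ≈ 13132.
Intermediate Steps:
u(b, Q) = 5 + b (u(b, Q) = b - 1*(-5) = b + 5 = 5 + b)
Y = 625
q(z, p) = 327
N(x) = √x*(5 + x) (N(x) = (5 + x)*√x = √x*(5 + x))
q(Y, -296) + N(544) = 327 + √544*(5 + 544) = 327 + (4*√34)*549 = 327 + 2196*√34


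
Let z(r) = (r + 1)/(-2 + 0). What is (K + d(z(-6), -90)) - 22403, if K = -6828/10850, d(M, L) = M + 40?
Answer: -242618253/10850 ≈ -22361.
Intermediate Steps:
z(r) = -1/2 - r/2 (z(r) = (1 + r)/(-2) = (1 + r)*(-1/2) = -1/2 - r/2)
d(M, L) = 40 + M
K = -3414/5425 (K = -6828*1/10850 = -3414/5425 ≈ -0.62931)
(K + d(z(-6), -90)) - 22403 = (-3414/5425 + (40 + (-1/2 - 1/2*(-6)))) - 22403 = (-3414/5425 + (40 + (-1/2 + 3))) - 22403 = (-3414/5425 + (40 + 5/2)) - 22403 = (-3414/5425 + 85/2) - 22403 = 454297/10850 - 22403 = -242618253/10850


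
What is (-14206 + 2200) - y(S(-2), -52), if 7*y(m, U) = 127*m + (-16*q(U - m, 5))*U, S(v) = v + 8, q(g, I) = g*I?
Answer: 156476/7 ≈ 22354.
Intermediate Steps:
q(g, I) = I*g
S(v) = 8 + v
y(m, U) = 127*m/7 + U*(-80*U + 80*m)/7 (y(m, U) = (127*m + (-80*(U - m))*U)/7 = (127*m + (-16*(-5*m + 5*U))*U)/7 = (127*m + (-80*U + 80*m)*U)/7 = (127*m + U*(-80*U + 80*m))/7 = 127*m/7 + U*(-80*U + 80*m)/7)
(-14206 + 2200) - y(S(-2), -52) = (-14206 + 2200) - (127*(8 - 2)/7 - 80/7*(-52)*(-52 - (8 - 2))) = -12006 - ((127/7)*6 - 80/7*(-52)*(-52 - 1*6)) = -12006 - (762/7 - 80/7*(-52)*(-52 - 6)) = -12006 - (762/7 - 80/7*(-52)*(-58)) = -12006 - (762/7 - 241280/7) = -12006 - 1*(-240518/7) = -12006 + 240518/7 = 156476/7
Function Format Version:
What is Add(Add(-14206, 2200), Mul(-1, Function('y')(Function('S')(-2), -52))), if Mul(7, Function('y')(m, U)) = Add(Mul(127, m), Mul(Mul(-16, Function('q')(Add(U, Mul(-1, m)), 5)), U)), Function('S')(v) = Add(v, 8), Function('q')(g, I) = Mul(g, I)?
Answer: Rational(156476, 7) ≈ 22354.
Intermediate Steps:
Function('q')(g, I) = Mul(I, g)
Function('S')(v) = Add(8, v)
Function('y')(m, U) = Add(Mul(Rational(127, 7), m), Mul(Rational(1, 7), U, Add(Mul(-80, U), Mul(80, m)))) (Function('y')(m, U) = Mul(Rational(1, 7), Add(Mul(127, m), Mul(Mul(-16, Mul(5, Add(U, Mul(-1, m)))), U))) = Mul(Rational(1, 7), Add(Mul(127, m), Mul(Mul(-16, Add(Mul(-5, m), Mul(5, U))), U))) = Mul(Rational(1, 7), Add(Mul(127, m), Mul(Add(Mul(-80, U), Mul(80, m)), U))) = Mul(Rational(1, 7), Add(Mul(127, m), Mul(U, Add(Mul(-80, U), Mul(80, m))))) = Add(Mul(Rational(127, 7), m), Mul(Rational(1, 7), U, Add(Mul(-80, U), Mul(80, m)))))
Add(Add(-14206, 2200), Mul(-1, Function('y')(Function('S')(-2), -52))) = Add(Add(-14206, 2200), Mul(-1, Add(Mul(Rational(127, 7), Add(8, -2)), Mul(Rational(-80, 7), -52, Add(-52, Mul(-1, Add(8, -2))))))) = Add(-12006, Mul(-1, Add(Mul(Rational(127, 7), 6), Mul(Rational(-80, 7), -52, Add(-52, Mul(-1, 6)))))) = Add(-12006, Mul(-1, Add(Rational(762, 7), Mul(Rational(-80, 7), -52, Add(-52, -6))))) = Add(-12006, Mul(-1, Add(Rational(762, 7), Mul(Rational(-80, 7), -52, -58)))) = Add(-12006, Mul(-1, Add(Rational(762, 7), Rational(-241280, 7)))) = Add(-12006, Mul(-1, Rational(-240518, 7))) = Add(-12006, Rational(240518, 7)) = Rational(156476, 7)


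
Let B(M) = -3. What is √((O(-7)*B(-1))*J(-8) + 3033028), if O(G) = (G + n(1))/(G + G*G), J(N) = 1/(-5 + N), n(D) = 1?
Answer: √25116504595/91 ≈ 1741.6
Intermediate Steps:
O(G) = (1 + G)/(G + G²) (O(G) = (G + 1)/(G + G*G) = (1 + G)/(G + G²))
√((O(-7)*B(-1))*J(-8) + 3033028) = √((-3/(-7))/(-5 - 8) + 3033028) = √(-⅐*(-3)/(-13) + 3033028) = √((3/7)*(-1/13) + 3033028) = √(-3/91 + 3033028) = √(276005545/91) = √25116504595/91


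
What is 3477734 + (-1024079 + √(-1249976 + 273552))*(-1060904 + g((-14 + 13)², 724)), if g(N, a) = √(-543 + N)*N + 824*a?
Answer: 3477734 + (464328 - I*√542)*(1024079 - 2*I*√244106) ≈ 4.7551e+11 - 4.8266e+8*I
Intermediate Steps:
g(N, a) = 824*a + N*√(-543 + N) (g(N, a) = N*√(-543 + N) + 824*a = 824*a + N*√(-543 + N))
3477734 + (-1024079 + √(-1249976 + 273552))*(-1060904 + g((-14 + 13)², 724)) = 3477734 + (-1024079 + √(-1249976 + 273552))*(-1060904 + (824*724 + (-14 + 13)²*√(-543 + (-14 + 13)²))) = 3477734 + (-1024079 + √(-976424))*(-1060904 + (596576 + (-1)²*√(-543 + (-1)²))) = 3477734 + (-1024079 + 2*I*√244106)*(-1060904 + (596576 + 1*√(-543 + 1))) = 3477734 + (-1024079 + 2*I*√244106)*(-1060904 + (596576 + 1*√(-542))) = 3477734 + (-1024079 + 2*I*√244106)*(-1060904 + (596576 + 1*(I*√542))) = 3477734 + (-1024079 + 2*I*√244106)*(-1060904 + (596576 + I*√542)) = 3477734 + (-1024079 + 2*I*√244106)*(-464328 + I*√542)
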